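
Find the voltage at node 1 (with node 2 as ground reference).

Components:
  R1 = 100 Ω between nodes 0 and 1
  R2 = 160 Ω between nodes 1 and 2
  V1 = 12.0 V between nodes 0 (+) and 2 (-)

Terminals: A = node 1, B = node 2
Nodal analysis, taking node 2 as the 0 V reference.
Source V1 fixes V_0 = 12 V.
KCL at each unknown node (sum of currents leaving = 0; resistances in Ω):
  Node 1: (V_1 - 12)/100 + (V_1 - 0)/160 = 0
Collecting terms: 0.01625 × V_1 = 0.12  =>  V_1 = 7.385 V
The requested potential is V_1 = 7.385 V.

Final answer: V_1 = 7.385 V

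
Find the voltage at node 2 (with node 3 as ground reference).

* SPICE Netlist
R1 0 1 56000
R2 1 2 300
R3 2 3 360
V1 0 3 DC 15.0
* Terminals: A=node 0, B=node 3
Nodal analysis, taking node 3 as the 0 V reference.
Source V1 fixes V_0 = 15 V.
KCL at each unknown node (sum of currents leaving = 0; resistances in Ω):
  Node 1: (V_1 - 15)/56000 + (V_1 - V_2)/300 = 0
  Node 2: (V_2 - V_1)/300 + (V_2 - 0)/360 = 0
Collecting terms (coefficients in siemens):
  0.003351·V_1 - 0.003333·V_2 = 0.0002679
  0.006111·V_2 - 0.003333·V_1 = 0
Determinant D = (0.003351)(0.006111) - (-0.003333)(-0.003333) = 0.000009368
V_1 = [(0.0002679)(0.006111) - (-0.003333)(0)]/D = 0.1747 V
V_2 = [(0.003351)(0) - (0.0002679)(-0.003333)]/D = 0.09531 V
The requested potential is V_2 = 0.09531 V.

Final answer: V_2 = 0.09531 V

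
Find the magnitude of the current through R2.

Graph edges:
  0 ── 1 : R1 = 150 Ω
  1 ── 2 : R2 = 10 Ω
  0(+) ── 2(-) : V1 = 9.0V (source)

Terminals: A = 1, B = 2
Nodal analysis, taking node 2 as the 0 V reference.
Source V1 fixes V_0 = 9 V.
KCL at each unknown node (sum of currents leaving = 0; resistances in Ω):
  Node 1: (V_1 - 9)/150 + (V_1 - 0)/10 = 0
Collecting terms: 0.1067 × V_1 = 0.06  =>  V_1 = 0.5625 V
I_R2 = (V_1 - V_2)/R2 = (0.5625 - 0)/10 = 0.05625 A
|I_R2| = 0.05625 A

Final answer: |I_R2| = 0.05625 A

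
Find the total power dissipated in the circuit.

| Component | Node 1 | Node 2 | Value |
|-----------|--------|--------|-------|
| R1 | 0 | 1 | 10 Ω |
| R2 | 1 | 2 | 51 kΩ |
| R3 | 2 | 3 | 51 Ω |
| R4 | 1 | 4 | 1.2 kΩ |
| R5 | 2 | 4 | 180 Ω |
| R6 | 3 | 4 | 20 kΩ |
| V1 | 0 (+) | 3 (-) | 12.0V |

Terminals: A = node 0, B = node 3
Nodal analysis, taking node 3 as the 0 V reference.
Source V1 fixes V_0 = 12 V.
KCL at each unknown node (sum of currents leaving = 0; resistances in Ω):
  Node 1: (V_1 - 12)/10 + (V_1 - V_2)/51000 + (V_1 - V_4)/1200 = 0
  Node 2: (V_2 - V_1)/51000 + (V_2 - 0)/51 + (V_2 - V_4)/180 = 0
  Node 4: (V_4 - V_1)/1200 + (V_4 - V_2)/180 + (V_4 - 0)/20000 = 0
Collecting terms (coefficients in siemens):
  0.1009·V_1 - 0.00001961·V_2 - 0.0008333·V_4 = 1.2
  0.02518·V_2 - 0.00001961·V_1 - 0.005556·V_4 = 0
  0.006439·V_4 - 0.0008333·V_1 - 0.005556·V_2 = 0
Solving these 3 simultaneous equations (Gaussian elimination) gives:
  V_1 = 11.91 V, V_2 = 0.4316 V, V_4 = 1.914 V
Power in each resistor, P = (ΔV)²/R:
  P_R1 = (12 - 11.91)²/10 = 0.0007325 W
  P_R2 = (11.91 - 0.4316)²/51000 = 0.002585 W
  P_R3 = (0.4316 - 0)²/51 = 0.003653 W
  P_R4 = (11.91 - 1.914)²/1200 = 0.08333 W
  P_R5 = (0.4316 - 1.914)²/180 = 0.01221 W
  P_R6 = (0 - 1.914)²/20000 = 0.0001832 W
P_total = P_R1 + P_R2 + P_R3 + P_R4 + P_R5 + P_R6 = 0.1027 W

Final answer: 0.1027 W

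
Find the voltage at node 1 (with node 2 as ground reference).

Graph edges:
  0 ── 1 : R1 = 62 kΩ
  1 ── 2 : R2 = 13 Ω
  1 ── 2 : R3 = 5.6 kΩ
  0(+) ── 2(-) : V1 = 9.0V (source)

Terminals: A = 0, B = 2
Nodal analysis, taking node 2 as the 0 V reference.
Source V1 fixes V_0 = 9 V.
KCL at each unknown node (sum of currents leaving = 0; resistances in Ω):
  Node 1: (V_1 - 9)/62000 + (V_1 - 0)/13 + (V_1 - 0)/5600 = 0
Collecting terms: 0.07712 × V_1 = 0.0001452  =>  V_1 = 0.001882 V
The requested potential is V_1 = 0.001882 V.

Final answer: V_1 = 0.001882 V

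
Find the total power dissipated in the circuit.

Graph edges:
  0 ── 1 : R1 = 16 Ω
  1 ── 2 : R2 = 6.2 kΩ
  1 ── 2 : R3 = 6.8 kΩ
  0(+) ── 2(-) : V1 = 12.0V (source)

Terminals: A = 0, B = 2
Nodal analysis, taking node 2 as the 0 V reference.
Source V1 fixes V_0 = 12 V.
KCL at each unknown node (sum of currents leaving = 0; resistances in Ω):
  Node 1: (V_1 - 12)/16 + (V_1 - 0)/6200 + (V_1 - 0)/6800 = 0
Collecting terms: 0.06281 × V_1 = 0.75  =>  V_1 = 11.94 V
Power in each resistor, P = (ΔV)²/R:
  P_R1 = (12 - 11.94)²/16 = 0.0002169 W
  P_R2 = (11.94 - 0)²/6200 = 0.023 W
  P_R3 = (11.94 - 0)²/6800 = 0.02097 W
P_total = P_R1 + P_R2 + P_R3 = 0.04418 W

Final answer: 0.04418 W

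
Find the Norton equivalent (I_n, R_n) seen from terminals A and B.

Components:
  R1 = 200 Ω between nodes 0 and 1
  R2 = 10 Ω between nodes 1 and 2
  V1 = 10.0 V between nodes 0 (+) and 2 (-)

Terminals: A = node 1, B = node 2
Find the Thévenin equivalent first; then I_n = V_th/R_th and R_n = R_th.
Step 1 — V_th is the open-circuit voltage V_A - V_B (nothing connected across the terminals).
Nodal analysis, taking node 2 as the 0 V reference.
Source V1 fixes V_0 = 10 V.
KCL at each unknown node (sum of currents leaving = 0; resistances in Ω):
  Node 1: (V_1 - 10)/200 + (V_1 - 0)/10 = 0
Collecting terms: 0.105 × V_1 = 0.05  =>  V_1 = 0.4762 V
V_th = V_1 - V_2 = 0.4762 - 0 = 0.4762 V
Step 2 — R_th: zero the source — replace V1 by a short circuit (node 2 merges into node 0) — and find the resistance seen between A (node 1) and B (node 0).
Reduce the network between node 1 (A) and node 0 (B) by series/parallel combination:
  Rp1 = R1 ‖ R2 (parallel, both between nodes 0 and 1) = 1/(1/200 + 1/10) = 9.524 Ω
R_th = 9.524 Ω
I_n = V_th/R_th = 0.4762/9.524 = 0.05 A, and R_n = R_th = 9.524 Ω

Final answer: I_n = 0.05 A, R_n = 9.524 Ω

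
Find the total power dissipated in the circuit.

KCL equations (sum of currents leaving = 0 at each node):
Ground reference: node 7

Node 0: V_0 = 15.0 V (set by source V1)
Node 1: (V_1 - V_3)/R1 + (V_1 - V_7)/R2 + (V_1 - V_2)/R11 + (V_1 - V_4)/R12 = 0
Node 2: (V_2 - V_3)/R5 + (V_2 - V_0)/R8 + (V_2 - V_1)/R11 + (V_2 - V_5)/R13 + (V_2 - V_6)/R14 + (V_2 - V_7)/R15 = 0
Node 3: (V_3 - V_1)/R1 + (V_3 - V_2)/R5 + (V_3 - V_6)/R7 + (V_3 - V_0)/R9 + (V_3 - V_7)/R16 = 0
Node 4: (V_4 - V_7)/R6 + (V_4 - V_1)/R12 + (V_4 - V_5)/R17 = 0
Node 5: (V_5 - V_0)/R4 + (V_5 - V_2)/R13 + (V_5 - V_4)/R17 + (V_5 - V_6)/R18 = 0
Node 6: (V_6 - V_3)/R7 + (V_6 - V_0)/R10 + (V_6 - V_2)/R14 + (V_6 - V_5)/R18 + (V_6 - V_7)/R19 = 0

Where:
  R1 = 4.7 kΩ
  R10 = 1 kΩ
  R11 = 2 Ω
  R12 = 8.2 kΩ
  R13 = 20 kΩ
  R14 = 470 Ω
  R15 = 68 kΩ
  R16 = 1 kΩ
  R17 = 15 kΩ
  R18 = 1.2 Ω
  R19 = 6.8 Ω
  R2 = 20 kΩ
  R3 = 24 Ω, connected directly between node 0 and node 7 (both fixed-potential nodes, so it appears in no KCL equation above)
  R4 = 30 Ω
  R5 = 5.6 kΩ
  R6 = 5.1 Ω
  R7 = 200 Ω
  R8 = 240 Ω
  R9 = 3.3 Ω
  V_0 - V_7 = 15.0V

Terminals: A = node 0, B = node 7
Nodal analysis, taking node 7 as the 0 V reference.
Source V1 fixes V_0 = 15 V.
KCL at each unknown node (sum of currents leaving = 0; resistances in Ω):
  Node 1: (V_1 - V_3)/4700 + (V_1 - 0)/20000 + (V_1 - V_2)/2 + (V_1 - V_4)/8200 = 0
  Node 2: (V_2 - V_3)/5600 + (V_2 - 15)/240 + (V_2 - V_1)/2 + (V_2 - V_5)/20000 + (V_2 - V_6)/470 + (V_2 - 0)/68000 = 0
  Node 3: (V_3 - V_1)/4700 + (V_3 - V_2)/5600 + (V_3 - V_6)/200 + (V_3 - 15)/3.3 + (V_3 - 0)/1000 = 0
  Node 4: (V_4 - 0)/5.1 + (V_4 - V_1)/8200 + (V_4 - V_5)/15000 = 0
  Node 5: (V_5 - 15)/30 + (V_5 - V_2)/20000 + (V_5 - V_4)/15000 + (V_5 - V_6)/1.2 = 0
  Node 6: (V_6 - V_3)/200 + (V_6 - 15)/1000 + (V_6 - V_2)/470 + (V_6 - V_5)/1.2 + (V_6 - 0)/6.8 = 0
Collecting terms (coefficients in siemens):
  0.5004·V_1 - 0.5·V_2 - 0.0002128·V_3 - 0.000122·V_4 = 0
  0.5065·V_2 - 0.5·V_1 - 0.0001786·V_3 - 0.00005·V_5 - 0.002128·V_6 = 0.0625
  0.3094·V_3 - 0.0002128·V_1 - 0.0001786·V_2 - 0.005·V_6 = 4.545
  0.1963·V_4 - 0.000122·V_1 - 0.00006667·V_5 = 0
  0.8668·V_5 - 0.00005·V_2 - 0.00006667·V_4 - 0.8333·V_6 = 0.5
  0.9885·V_6 - 0.002128·V_2 - 0.005·V_3 - 0.8333·V_5 = 0.015
Solving these 6 simultaneous equations (Gaussian elimination) gives:
  V_1 = 10.86 V, V_2 = 10.86 V, V_3 = 14.76 V, V_4 = 0.007978 V
  V_5 = 3.621 V, V_6 = 3.166 V
Power in each resistor, P = (ΔV)²/R:
  P_R1 = (10.86 - 14.76)²/4700 = 0.003227 W
  P_R2 = (10.86 - 0)²/20000 = 0.005897 W
  P_R3 = (15 - 0)²/24 = 9.375 W
  P_R4 = (15 - 3.621)²/30 = 4.316 W
  P_R5 = (10.86 - 14.76)²/5600 = 0.002706 W
  P_R6 = (0.007978 - 0)²/5.1 = 0.00001248 W
  P_R7 = (14.76 - 3.166)²/200 = 0.6715 W
  P_R8 = (15 - 10.86)²/240 = 0.07133 W
  P_R9 = (15 - 14.76)²/3.3 = 0.01818 W
  P_R10 = (15 - 3.166)²/1000 = 0.14 W
  P_R11 = (10.86 - 10.86)²/2 = 0.000002154 W
  P_R12 = (10.86 - 0.007978)²/8200 = 0.01436 W
  P_R13 = (10.86 - 3.621)²/20000 = 0.002622 W
  P_R14 = (10.86 - 3.166)²/470 = 0.126 W
  P_R15 = (10.86 - 0)²/68000 = 0.001735 W
  P_R16 = (14.76 - 0)²/1000 = 0.2177 W
  P_R17 = (0.007978 - 3.621)²/15000 = 0.0008703 W
  P_R18 = (3.621 - 3.166)²/1.2 = 0.1727 W
  P_R19 = (3.166 - 0)²/6.8 = 1.474 W
P_total = P_R1 + P_R2 + P_R3 + P_R4 + P_R5 + P_R6 + P_R7 + P_R8 + P_R9 + P_R10 + P_R11 + P_R12 + P_R13 + P_R14 + P_R15 + P_R16 + P_R17 + P_R18 + P_R19 = 16.61 W

Final answer: 16.61 W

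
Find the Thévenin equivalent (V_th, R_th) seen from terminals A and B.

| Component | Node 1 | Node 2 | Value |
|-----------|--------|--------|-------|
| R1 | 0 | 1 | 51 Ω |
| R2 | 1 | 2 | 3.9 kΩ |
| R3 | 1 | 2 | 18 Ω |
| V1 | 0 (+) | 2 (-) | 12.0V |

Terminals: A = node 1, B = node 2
Step 1 — V_th is the open-circuit voltage V_A - V_B (nothing connected across the terminals).
Nodal analysis, taking node 2 as the 0 V reference.
Source V1 fixes V_0 = 12 V.
KCL at each unknown node (sum of currents leaving = 0; resistances in Ω):
  Node 1: (V_1 - 12)/51 + (V_1 - 0)/3900 + (V_1 - 0)/18 = 0
Collecting terms: 0.07542 × V_1 = 0.2353  =>  V_1 = 3.12 V
V_th = V_1 - V_2 = 3.12 - 0 = 3.12 V
Step 2 — R_th: zero the source — replace V1 by a short circuit (node 2 merges into node 0) — and find the resistance seen between A (node 1) and B (node 0).
Reduce the network between node 1 (A) and node 0 (B) by series/parallel combination:
  Rp1 = R1 ‖ R2 ‖ R3 (parallel, all between nodes 0 and 1) = 1/(1/51 + 1/3900 + 1/18) = 13.26 Ω
R_th = 13.26 Ω

Final answer: V_th = 3.12 V, R_th = 13.26 Ω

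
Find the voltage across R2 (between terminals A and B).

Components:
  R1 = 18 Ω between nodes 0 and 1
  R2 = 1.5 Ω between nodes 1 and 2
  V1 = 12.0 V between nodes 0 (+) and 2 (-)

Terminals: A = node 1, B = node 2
R1 and R2 are in series across V1 (node 0 → node 1 → node 2), and the output A–B is taken across R2, so this is a voltage divider.
Series current: I = V1/(R1 + R2) = 12/(18 + 1.5) = 12/19.5 = 0.6154 A
V_R2 = I × R2 = V1 × R2/(R1 + R2) = 12 × 1.5/19.5 = 0.9231 V

Final answer: 0.9231 V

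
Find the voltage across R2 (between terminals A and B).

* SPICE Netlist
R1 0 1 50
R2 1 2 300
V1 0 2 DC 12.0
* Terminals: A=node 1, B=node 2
R1 and R2 are in series across V1 (node 0 → node 1 → node 2), and the output A–B is taken across R2, so this is a voltage divider.
Series current: I = V1/(R1 + R2) = 12/(50 + 300) = 12/350 = 0.03429 A
V_R2 = I × R2 = V1 × R2/(R1 + R2) = 12 × 300/350 = 10.29 V

Final answer: 10.29 V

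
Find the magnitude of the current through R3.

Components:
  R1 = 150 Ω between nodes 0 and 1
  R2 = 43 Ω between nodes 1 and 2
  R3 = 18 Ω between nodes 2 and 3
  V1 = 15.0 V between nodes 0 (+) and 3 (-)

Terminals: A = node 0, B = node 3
Nodal analysis, taking node 3 as the 0 V reference.
Source V1 fixes V_0 = 15 V.
KCL at each unknown node (sum of currents leaving = 0; resistances in Ω):
  Node 1: (V_1 - 15)/150 + (V_1 - V_2)/43 = 0
  Node 2: (V_2 - V_1)/43 + (V_2 - 0)/18 = 0
Collecting terms (coefficients in siemens):
  0.02992·V_1 - 0.02326·V_2 = 0.1
  0.07881·V_2 - 0.02326·V_1 = 0
Determinant D = (0.02992)(0.07881) - (-0.02326)(-0.02326) = 0.001817
V_1 = [(0.1)(0.07881) - (-0.02326)(0)]/D = 4.336 V
V_2 = [(0.02992)(0) - (0.1)(-0.02326)]/D = 1.28 V
I_R3 = (V_2 - V_3)/R3 = (1.28 - 0)/18 = 0.07109 A
|I_R3| = 0.07109 A

Final answer: |I_R3| = 0.07109 A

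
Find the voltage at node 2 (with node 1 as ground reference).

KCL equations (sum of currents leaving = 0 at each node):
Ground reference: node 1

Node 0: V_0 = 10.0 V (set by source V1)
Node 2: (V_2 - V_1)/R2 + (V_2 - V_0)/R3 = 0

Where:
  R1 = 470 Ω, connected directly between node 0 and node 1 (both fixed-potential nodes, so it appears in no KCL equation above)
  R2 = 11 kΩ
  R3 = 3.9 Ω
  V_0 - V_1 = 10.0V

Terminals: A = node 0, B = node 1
Nodal analysis, taking node 1 as the 0 V reference.
Source V1 fixes V_0 = 10 V.
KCL at each unknown node (sum of currents leaving = 0; resistances in Ω):
  Node 2: (V_2 - 0)/11000 + (V_2 - 10)/3.9 = 0
Collecting terms: 0.2565 × V_2 = 2.564  =>  V_2 = 9.996 V
The requested potential is V_2 = 9.996 V.

Final answer: V_2 = 9.996 V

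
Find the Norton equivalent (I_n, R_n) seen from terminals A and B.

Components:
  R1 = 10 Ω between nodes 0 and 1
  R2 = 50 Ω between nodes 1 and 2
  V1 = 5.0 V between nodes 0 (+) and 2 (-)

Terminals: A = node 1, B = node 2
Find the Thévenin equivalent first; then I_n = V_th/R_th and R_n = R_th.
Step 1 — V_th is the open-circuit voltage V_A - V_B (nothing connected across the terminals).
Nodal analysis, taking node 2 as the 0 V reference.
Source V1 fixes V_0 = 5 V.
KCL at each unknown node (sum of currents leaving = 0; resistances in Ω):
  Node 1: (V_1 - 5)/10 + (V_1 - 0)/50 = 0
Collecting terms: 0.12 × V_1 = 0.5  =>  V_1 = 4.167 V
V_th = V_1 - V_2 = 4.167 - 0 = 4.167 V
Step 2 — R_th: zero the source — replace V1 by a short circuit (node 2 merges into node 0) — and find the resistance seen between A (node 1) and B (node 0).
Reduce the network between node 1 (A) and node 0 (B) by series/parallel combination:
  Rp1 = R1 ‖ R2 (parallel, both between nodes 0 and 1) = 1/(1/10 + 1/50) = 8.333 Ω
R_th = 8.333 Ω
I_n = V_th/R_th = 4.167/8.333 = 0.5 A, and R_n = R_th = 8.333 Ω

Final answer: I_n = 0.5 A, R_n = 8.333 Ω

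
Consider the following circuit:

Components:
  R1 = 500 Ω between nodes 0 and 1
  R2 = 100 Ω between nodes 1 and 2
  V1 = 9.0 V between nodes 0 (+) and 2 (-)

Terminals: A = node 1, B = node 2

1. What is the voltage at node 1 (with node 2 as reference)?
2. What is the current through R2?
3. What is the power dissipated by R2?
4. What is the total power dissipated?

Nodal analysis, taking node 2 as the 0 V reference.
Source V1 fixes V_0 = 9 V.
KCL at each unknown node (sum of currents leaving = 0; resistances in Ω):
  Node 1: (V_1 - 9)/500 + (V_1 - 0)/100 = 0
Collecting terms: 0.012 × V_1 = 0.018  =>  V_1 = 1.5 V
Part 1:
  Read off the nodal solution: V_1 = 1.5 V
Part 2:
  I_R2 = (V_1 - V_2)/R2 = (1.5 - 0)/100 = 0.015 A
  Magnitude: I_R2 = 0.015 A
Part 3:
  I_R2 = (V_1 - V_2)/R2 = (1.5 - 0)/100 = 0.015 A
  P_R2 = I_R2² × R2 = (0.015)² × 100 = 0.0225 W
Part 4:
  Power in each resistor, P = (ΔV)²/R:
    P_R1 = (9 - 1.5)²/500 = 0.1125 W
    P_R2 = (1.5 - 0)²/100 = 0.0225 W
  P_total = P_R1 + P_R2 = 0.135 W

Final answers:
1. V_1 = 1.5 V
2. I_R2 = 0.015 A
3. P_R2 = 0.0225 W
4. P_total = 0.135 W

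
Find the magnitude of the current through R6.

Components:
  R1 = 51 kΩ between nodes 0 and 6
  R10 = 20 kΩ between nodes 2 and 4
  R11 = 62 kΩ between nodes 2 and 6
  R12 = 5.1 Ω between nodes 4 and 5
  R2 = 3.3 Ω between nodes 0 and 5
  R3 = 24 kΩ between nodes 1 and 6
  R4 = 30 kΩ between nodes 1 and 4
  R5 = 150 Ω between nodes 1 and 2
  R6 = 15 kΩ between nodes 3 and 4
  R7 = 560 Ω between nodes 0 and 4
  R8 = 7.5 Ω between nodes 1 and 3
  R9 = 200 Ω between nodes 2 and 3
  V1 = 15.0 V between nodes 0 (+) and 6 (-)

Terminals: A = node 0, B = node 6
Nodal analysis, taking node 6 as the 0 V reference.
Source V1 fixes V_0 = 15 V.
KCL at each unknown node (sum of currents leaving = 0; resistances in Ω):
  Node 1: (V_1 - 0)/24000 + (V_1 - V_4)/30000 + (V_1 - V_2)/150 + (V_1 - V_3)/7.5 = 0
  Node 2: (V_2 - V_1)/150 + (V_2 - V_3)/200 + (V_2 - V_4)/20000 + (V_2 - 0)/62000 = 0
  Node 3: (V_3 - V_4)/15000 + (V_3 - V_1)/7.5 + (V_3 - V_2)/200 = 0
  Node 4: (V_4 - V_1)/30000 + (V_4 - V_3)/15000 + (V_4 - 15)/560 + (V_4 - V_2)/20000 + (V_4 - V_5)/5.1 = 0
  Node 5: (V_5 - 15)/3.3 + (V_5 - V_4)/5.1 = 0
Collecting terms (coefficients in siemens):
  0.1401·V_1 - 0.006667·V_2 - 0.1333·V_3 - 0.00003333·V_4 = 0
  0.01173·V_2 - 0.006667·V_1 - 0.005·V_3 - 0.00005·V_4 = 0
  0.1384·V_3 - 0.1333·V_1 - 0.005·V_2 - 0.00006667·V_4 = 0
  0.198·V_4 - 0.00003333·V_1 - 0.00005·V_2 - 0.00006667·V_3 - 0.1961·V_5 = 0.02679
  0.4991·V_5 - 0.1961·V_4 = 4.545
Solving these 5 simultaneous equations (Gaussian elimination) gives:
  V_1 = 10.82 V, V_2 = 10.83 V, V_3 = 10.82 V, V_4 = 14.99 V
  V_5 = 15 V
I_R6 = (V_3 - V_4)/R6 = (10.82 - 14.99)/15000 = -0.000278 A
|I_R6| = 0.000278 A

Final answer: |I_R6| = 0.000278 A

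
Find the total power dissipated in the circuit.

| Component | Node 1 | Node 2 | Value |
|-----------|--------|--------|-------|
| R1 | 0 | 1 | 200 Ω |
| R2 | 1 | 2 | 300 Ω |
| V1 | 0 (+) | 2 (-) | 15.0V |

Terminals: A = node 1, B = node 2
Nodal analysis, taking node 2 as the 0 V reference.
Source V1 fixes V_0 = 15 V.
KCL at each unknown node (sum of currents leaving = 0; resistances in Ω):
  Node 1: (V_1 - 15)/200 + (V_1 - 0)/300 = 0
Collecting terms: 0.008333 × V_1 = 0.075  =>  V_1 = 9 V
Power in each resistor, P = (ΔV)²/R:
  P_R1 = (15 - 9)²/200 = 0.18 W
  P_R2 = (9 - 0)²/300 = 0.27 W
P_total = P_R1 + P_R2 = 0.45 W

Final answer: 0.45 W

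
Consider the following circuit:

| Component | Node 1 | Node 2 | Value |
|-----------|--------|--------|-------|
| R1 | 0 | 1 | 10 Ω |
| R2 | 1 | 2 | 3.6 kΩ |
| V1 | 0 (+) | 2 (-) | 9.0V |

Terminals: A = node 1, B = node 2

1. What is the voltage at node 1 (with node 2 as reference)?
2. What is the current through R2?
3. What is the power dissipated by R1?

Nodal analysis, taking node 2 as the 0 V reference.
Source V1 fixes V_0 = 9 V.
KCL at each unknown node (sum of currents leaving = 0; resistances in Ω):
  Node 1: (V_1 - 9)/10 + (V_1 - 0)/3600 = 0
Collecting terms: 0.1003 × V_1 = 0.9  =>  V_1 = 8.975 V
Part 1:
  Read off the nodal solution: V_1 = 8.975 V
Part 2:
  I_R2 = (V_1 - V_2)/R2 = (8.975 - 0)/3600 = 0.002493 A
  Magnitude: I_R2 = 0.002493 A
Part 3:
  I_R1 = (V_0 - V_1)/R1 = (9 - 8.975)/10 = 0.002493 A
  P_R1 = I_R1² × R1 = (0.002493)² × 10 = 0.00006215 W

Final answers:
1. V_1 = 8.975 V
2. I_R2 = 0.002493 A
3. P_R1 = 6.215e-05 W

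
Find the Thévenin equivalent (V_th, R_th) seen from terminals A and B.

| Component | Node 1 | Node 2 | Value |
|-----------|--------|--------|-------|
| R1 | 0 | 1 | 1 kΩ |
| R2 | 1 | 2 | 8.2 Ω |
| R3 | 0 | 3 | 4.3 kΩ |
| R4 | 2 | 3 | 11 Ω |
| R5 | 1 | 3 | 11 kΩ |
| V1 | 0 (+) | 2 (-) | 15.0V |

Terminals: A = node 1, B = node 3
Step 1 — V_th is the open-circuit voltage V_A - V_B (nothing connected across the terminals).
Nodal analysis, taking node 2 as the 0 V reference.
Source V1 fixes V_0 = 15 V.
KCL at each unknown node (sum of currents leaving = 0; resistances in Ω):
  Node 1: (V_1 - 15)/1000 + (V_1 - 0)/8.2 + (V_1 - V_3)/11000 = 0
  Node 3: (V_3 - 15)/4300 + (V_3 - 0)/11 + (V_3 - V_1)/11000 = 0
Collecting terms (coefficients in siemens):
  0.123·V_1 - 0.00009091·V_3 = 0.015
  0.09123·V_3 - 0.00009091·V_1 = 0.003488
Determinant D = (0.123)(0.09123) - (-0.00009091)(-0.00009091) = 0.01123
V_1 = [(0.015)(0.09123) - (-0.00009091)(0.003488)]/D = 0.1219 V
V_3 = [(0.123)(0.003488) - (0.015)(-0.00009091)]/D = 0.03836 V
V_th = V_1 - V_3 = 0.1219 - 0.03836 = 0.08358 V
Step 2 — R_th: zero the source — replace V1 by a short circuit (node 2 merges into node 0) — and find the resistance seen between A (node 1) and B (node 3).
Reduce the network between node 1 (A) and node 3 (B) by series/parallel combination:
  Rp1 = R1 ‖ R2 (parallel, both between nodes 0 and 1) = 1/(1/1000 + 1/8.2) = 8.133 Ω
  Rp2 = R3 ‖ R4 (parallel, both between nodes 0 and 3) = 1/(1/4300 + 1/11) = 10.97 Ω
  Rs1 = Rp1 + Rp2 (series, joined only at node 0) = 8.133 + 10.97 = 19.11 Ω
  Rp3 = R5 ‖ Rs1 (parallel, both between nodes 1 and 3) = 1/(1/11000 + 1/19.11) = 19.07 Ω
R_th = 19.07 Ω

Final answer: V_th = 0.08358 V, R_th = 19.07 Ω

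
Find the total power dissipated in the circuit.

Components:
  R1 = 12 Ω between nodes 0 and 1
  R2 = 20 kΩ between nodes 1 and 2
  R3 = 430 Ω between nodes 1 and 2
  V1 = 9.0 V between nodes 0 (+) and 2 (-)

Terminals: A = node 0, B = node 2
Nodal analysis, taking node 2 as the 0 V reference.
Source V1 fixes V_0 = 9 V.
KCL at each unknown node (sum of currents leaving = 0; resistances in Ω):
  Node 1: (V_1 - 9)/12 + (V_1 - 0)/20000 + (V_1 - 0)/430 = 0
Collecting terms: 0.08571 × V_1 = 0.75  =>  V_1 = 8.751 V
Power in each resistor, P = (ΔV)²/R:
  P_R1 = (9 - 8.751)²/12 = 0.005186 W
  P_R2 = (8.751 - 0)²/20000 = 0.003829 W
  P_R3 = (8.751 - 0)²/430 = 0.1781 W
P_total = P_R1 + P_R2 + P_R3 = 0.1871 W

Final answer: 0.1871 W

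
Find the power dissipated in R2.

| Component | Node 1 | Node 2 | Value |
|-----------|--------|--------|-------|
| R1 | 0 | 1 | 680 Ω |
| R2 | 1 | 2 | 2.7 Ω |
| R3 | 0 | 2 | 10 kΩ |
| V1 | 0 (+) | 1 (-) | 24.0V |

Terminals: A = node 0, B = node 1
Nodal analysis, taking node 1 as the 0 V reference.
Source V1 fixes V_0 = 24 V.
KCL at each unknown node (sum of currents leaving = 0; resistances in Ω):
  Node 2: (V_2 - 0)/2.7 + (V_2 - 24)/10000 = 0
Collecting terms: 0.3705 × V_2 = 0.0024  =>  V_2 = 0.006478 V
I_R2 = (V_1 - V_2)/R2 = (0 - 0.006478)/2.7 = -0.002399 A
P_R2 = I_R2² × R2 = (-0.002399)² × 2.7 = 0.00001554 W

Final answer: 1.554e-05 W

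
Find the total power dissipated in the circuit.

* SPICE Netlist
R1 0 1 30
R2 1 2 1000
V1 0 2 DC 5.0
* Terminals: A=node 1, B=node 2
Nodal analysis, taking node 2 as the 0 V reference.
Source V1 fixes V_0 = 5 V.
KCL at each unknown node (sum of currents leaving = 0; resistances in Ω):
  Node 1: (V_1 - 5)/30 + (V_1 - 0)/1000 = 0
Collecting terms: 0.03433 × V_1 = 0.1667  =>  V_1 = 4.854 V
Power in each resistor, P = (ΔV)²/R:
  P_R1 = (5 - 4.854)²/30 = 0.0007069 W
  P_R2 = (4.854 - 0)²/1000 = 0.02356 W
P_total = P_R1 + P_R2 = 0.02427 W

Final answer: 0.02427 W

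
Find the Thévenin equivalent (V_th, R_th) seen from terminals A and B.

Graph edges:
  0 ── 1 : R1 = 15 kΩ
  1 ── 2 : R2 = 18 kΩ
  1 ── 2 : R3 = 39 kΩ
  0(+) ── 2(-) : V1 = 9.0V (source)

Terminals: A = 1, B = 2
Step 1 — V_th is the open-circuit voltage V_A - V_B (nothing connected across the terminals).
Nodal analysis, taking node 2 as the 0 V reference.
Source V1 fixes V_0 = 9 V.
KCL at each unknown node (sum of currents leaving = 0; resistances in Ω):
  Node 1: (V_1 - 9)/15000 + (V_1 - 0)/18000 + (V_1 - 0)/39000 = 0
Collecting terms: 0.0001479 × V_1 = 0.0006  =>  V_1 = 4.058 V
V_th = V_1 - V_2 = 4.058 - 0 = 4.058 V
Step 2 — R_th: zero the source — replace V1 by a short circuit (node 2 merges into node 0) — and find the resistance seen between A (node 1) and B (node 0).
Reduce the network between node 1 (A) and node 0 (B) by series/parallel combination:
  Rp1 = R1 ‖ R2 ‖ R3 (parallel, all between nodes 0 and 1) = 1/(1/15000 + 1/18000 + 1/39000) = 6763 Ω
R_th = 6.763 kΩ

Final answer: V_th = 4.058 V, R_th = 6.763 kΩ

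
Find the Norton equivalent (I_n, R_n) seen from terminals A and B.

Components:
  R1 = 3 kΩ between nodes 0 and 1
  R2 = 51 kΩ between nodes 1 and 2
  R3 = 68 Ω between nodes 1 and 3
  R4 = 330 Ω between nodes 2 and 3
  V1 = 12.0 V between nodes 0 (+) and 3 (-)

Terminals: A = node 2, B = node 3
Find the Thévenin equivalent first; then I_n = V_th/R_th and R_n = R_th.
Step 1 — V_th is the open-circuit voltage V_A - V_B (nothing connected across the terminals).
Nodal analysis, taking node 3 as the 0 V reference.
Source V1 fixes V_0 = 12 V.
KCL at each unknown node (sum of currents leaving = 0; resistances in Ω):
  Node 1: (V_1 - 12)/3000 + (V_1 - V_2)/51000 + (V_1 - 0)/68 = 0
  Node 2: (V_2 - V_1)/51000 + (V_2 - 0)/330 = 0
Collecting terms (coefficients in siemens):
  0.01506·V_1 - 0.00001961·V_2 = 0.004
  0.00305·V_2 - 0.00001961·V_1 = 0
Determinant D = (0.01506)(0.00305) - (-0.00001961)(-0.00001961) = 0.00004593
V_1 = [(0.004)(0.00305) - (-0.00001961)(0)]/D = 0.2656 V
V_2 = [(0.01506)(0) - (0.004)(-0.00001961)]/D = 0.001708 V
V_th = V_2 - V_3 = 0.001708 - 0 = 0.001708 V
Step 2 — R_th: zero the source — replace V1 by a short circuit (node 3 merges into node 0) — and find the resistance seen between A (node 2) and B (node 0).
Reduce the network between node 2 (A) and node 0 (B) by series/parallel combination:
  Rp1 = R1 ‖ R3 (parallel, both between nodes 0 and 1) = 1/(1/3000 + 1/68) = 66.49 Ω
  Rs1 = R2 + Rp1 (series, joined only at node 1) = 51000 + 66.49 = 51070 Ω
  Rp2 = R4 ‖ Rs1 (parallel, both between nodes 0 and 2) = 1/(1/330 + 1/51070) = 327.9 Ω
R_th = 327.9 Ω
I_n = V_th/R_th = 0.001708/327.9 = 0.000005208 A, and R_n = R_th = 327.9 Ω

Final answer: I_n = 5.208e-06 A, R_n = 327.9 Ω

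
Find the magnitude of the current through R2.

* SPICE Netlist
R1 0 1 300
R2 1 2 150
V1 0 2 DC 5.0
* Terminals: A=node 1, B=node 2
Nodal analysis, taking node 2 as the 0 V reference.
Source V1 fixes V_0 = 5 V.
KCL at each unknown node (sum of currents leaving = 0; resistances in Ω):
  Node 1: (V_1 - 5)/300 + (V_1 - 0)/150 = 0
Collecting terms: 0.01 × V_1 = 0.01667  =>  V_1 = 1.667 V
I_R2 = (V_1 - V_2)/R2 = (1.667 - 0)/150 = 0.01111 A
|I_R2| = 0.01111 A

Final answer: |I_R2| = 0.01111 A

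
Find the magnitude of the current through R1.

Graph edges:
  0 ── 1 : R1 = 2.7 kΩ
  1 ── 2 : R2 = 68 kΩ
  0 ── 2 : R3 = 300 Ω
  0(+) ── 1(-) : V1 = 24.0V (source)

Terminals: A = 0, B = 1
Nodal analysis, taking node 1 as the 0 V reference.
Source V1 fixes V_0 = 24 V.
KCL at each unknown node (sum of currents leaving = 0; resistances in Ω):
  Node 2: (V_2 - 0)/68000 + (V_2 - 24)/300 = 0
Collecting terms: 0.003348 × V_2 = 0.08  =>  V_2 = 23.89 V
I_R1 = (V_0 - V_1)/R1 = (24 - 0)/2700 = 0.008889 A
|I_R1| = 0.008889 A

Final answer: |I_R1| = 0.008889 A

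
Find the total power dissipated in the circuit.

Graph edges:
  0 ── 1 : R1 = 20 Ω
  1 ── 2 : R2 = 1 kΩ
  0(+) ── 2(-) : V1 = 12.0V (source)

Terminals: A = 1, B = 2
Nodal analysis, taking node 2 as the 0 V reference.
Source V1 fixes V_0 = 12 V.
KCL at each unknown node (sum of currents leaving = 0; resistances in Ω):
  Node 1: (V_1 - 12)/20 + (V_1 - 0)/1000 = 0
Collecting terms: 0.051 × V_1 = 0.6  =>  V_1 = 11.76 V
Power in each resistor, P = (ΔV)²/R:
  P_R1 = (12 - 11.76)²/20 = 0.002768 W
  P_R2 = (11.76 - 0)²/1000 = 0.1384 W
P_total = P_R1 + P_R2 = 0.1412 W

Final answer: 0.1412 W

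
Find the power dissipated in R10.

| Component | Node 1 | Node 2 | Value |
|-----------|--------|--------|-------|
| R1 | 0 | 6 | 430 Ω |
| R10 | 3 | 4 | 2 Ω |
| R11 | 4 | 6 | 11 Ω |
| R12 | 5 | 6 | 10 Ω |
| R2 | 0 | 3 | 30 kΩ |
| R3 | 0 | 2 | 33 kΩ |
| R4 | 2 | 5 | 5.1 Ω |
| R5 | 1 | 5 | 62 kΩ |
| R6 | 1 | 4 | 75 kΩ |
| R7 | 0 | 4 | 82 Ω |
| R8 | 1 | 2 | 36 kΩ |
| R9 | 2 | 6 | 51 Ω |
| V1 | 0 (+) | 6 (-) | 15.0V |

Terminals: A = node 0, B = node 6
Nodal analysis, taking node 6 as the 0 V reference.
Source V1 fixes V_0 = 15 V.
KCL at each unknown node (sum of currents leaving = 0; resistances in Ω):
  Node 1: (V_1 - V_5)/62000 + (V_1 - V_4)/75000 + (V_1 - V_2)/36000 = 0
  Node 2: (V_2 - 15)/33000 + (V_2 - V_5)/5.1 + (V_2 - V_1)/36000 + (V_2 - 0)/51 = 0
  Node 3: (V_3 - 15)/30000 + (V_3 - V_4)/2 = 0
  Node 4: (V_4 - V_1)/75000 + (V_4 - 15)/82 + (V_4 - V_3)/2 + (V_4 - 0)/11 = 0
  Node 5: (V_5 - V_2)/5.1 + (V_5 - V_1)/62000 + (V_5 - 0)/10 = 0
Collecting terms (coefficients in siemens):
  0.00005724·V_1 - 0.00002778·V_2 - 0.00001333·V_4 - 0.00001613·V_5 = 0
  0.2157·V_2 - 0.00002778·V_1 - 0.1961·V_5 = 0.0004545
  0.5·V_3 - 0.5·V_4 = 0.0005
  0.6031·V_4 - 0.00001333·V_1 - 0.5·V_3 = 0.1829
  0.2961·V_5 - 0.00001613·V_1 - 0.1961·V_2 = 0
Solving these 5 simultaneous equations (Gaussian elimination) gives:
  V_1 = 0.4179 V, V_2 = 0.005479 V, V_3 = 1.779 V, V_4 = 1.778 V
  V_5 = 0.003651 V
I_R10 = (V_3 - V_4)/R10 = (1.779 - 1.778)/2 = 0.0004407 A
P_R10 = I_R10² × R10 = (0.0004407)² × 2 = 0.0000003884 W

Final answer: 3.884e-07 W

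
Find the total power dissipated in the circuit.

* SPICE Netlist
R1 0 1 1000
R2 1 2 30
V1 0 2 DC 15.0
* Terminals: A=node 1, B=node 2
Nodal analysis, taking node 2 as the 0 V reference.
Source V1 fixes V_0 = 15 V.
KCL at each unknown node (sum of currents leaving = 0; resistances in Ω):
  Node 1: (V_1 - 15)/1000 + (V_1 - 0)/30 = 0
Collecting terms: 0.03433 × V_1 = 0.015  =>  V_1 = 0.4369 V
Power in each resistor, P = (ΔV)²/R:
  P_R1 = (15 - 0.4369)²/1000 = 0.2121 W
  P_R2 = (0.4369 - 0)²/30 = 0.006363 W
P_total = P_R1 + P_R2 = 0.2184 W

Final answer: 0.2184 W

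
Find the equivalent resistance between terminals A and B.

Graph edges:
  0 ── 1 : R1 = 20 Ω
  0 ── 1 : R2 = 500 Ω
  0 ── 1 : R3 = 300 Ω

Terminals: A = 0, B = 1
Reduce the network between node 0 (A) and node 1 (B) by series/parallel combination:
  Rp1 = R1 ‖ R2 ‖ R3 (parallel, all between nodes 0 and 1) = 1/(1/20 + 1/500 + 1/300) = 18.07 Ω
R_eq = 18.07 Ω

Final answer: 18.07 Ω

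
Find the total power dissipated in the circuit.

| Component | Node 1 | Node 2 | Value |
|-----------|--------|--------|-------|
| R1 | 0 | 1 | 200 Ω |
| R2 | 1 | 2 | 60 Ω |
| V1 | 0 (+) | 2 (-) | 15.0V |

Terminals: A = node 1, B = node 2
Nodal analysis, taking node 2 as the 0 V reference.
Source V1 fixes V_0 = 15 V.
KCL at each unknown node (sum of currents leaving = 0; resistances in Ω):
  Node 1: (V_1 - 15)/200 + (V_1 - 0)/60 = 0
Collecting terms: 0.02167 × V_1 = 0.075  =>  V_1 = 3.462 V
Power in each resistor, P = (ΔV)²/R:
  P_R1 = (15 - 3.462)²/200 = 0.6657 W
  P_R2 = (3.462 - 0)²/60 = 0.1997 W
P_total = P_R1 + P_R2 = 0.8654 W

Final answer: 0.8654 W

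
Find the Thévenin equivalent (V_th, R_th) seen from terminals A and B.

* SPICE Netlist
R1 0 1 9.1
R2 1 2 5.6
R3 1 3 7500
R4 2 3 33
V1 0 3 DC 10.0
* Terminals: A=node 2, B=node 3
Step 1 — V_th is the open-circuit voltage V_A - V_B (nothing connected across the terminals).
Nodal analysis, taking node 3 as the 0 V reference.
Source V1 fixes V_0 = 10 V.
KCL at each unknown node (sum of currents leaving = 0; resistances in Ω):
  Node 1: (V_1 - 10)/9.1 + (V_1 - V_2)/5.6 + (V_1 - 0)/7500 = 0
  Node 2: (V_2 - V_1)/5.6 + (V_2 - 0)/33 = 0
Collecting terms (coefficients in siemens):
  0.2886·V_1 - 0.1786·V_2 = 1.099
  0.2089·V_2 - 0.1786·V_1 = 0
Determinant D = (0.2886)(0.2089) - (-0.1786)(-0.1786) = 0.02839
V_1 = [(1.099)(0.2089) - (-0.1786)(0)]/D = 8.084 V
V_2 = [(0.2886)(0) - (1.099)(-0.1786)]/D = 6.911 V
V_th = V_2 - V_3 = 6.911 - 0 = 6.911 V
Step 2 — R_th: zero the source — replace V1 by a short circuit (node 3 merges into node 0) — and find the resistance seen between A (node 2) and B (node 0).
Reduce the network between node 2 (A) and node 0 (B) by series/parallel combination:
  Rp1 = R1 ‖ R3 (parallel, both between nodes 0 and 1) = 1/(1/9.1 + 1/7500) = 9.089 Ω
  Rs1 = R2 + Rp1 (series, joined only at node 1) = 5.6 + 9.089 = 14.69 Ω
  Rp2 = R4 ‖ Rs1 (parallel, both between nodes 0 and 2) = 1/(1/33 + 1/14.69) = 10.16 Ω
R_th = 10.16 Ω

Final answer: V_th = 6.911 V, R_th = 10.16 Ω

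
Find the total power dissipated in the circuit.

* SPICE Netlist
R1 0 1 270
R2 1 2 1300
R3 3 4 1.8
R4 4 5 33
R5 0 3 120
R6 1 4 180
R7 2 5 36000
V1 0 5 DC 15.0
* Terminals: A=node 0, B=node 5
Nodal analysis, taking node 5 as the 0 V reference.
Source V1 fixes V_0 = 15 V.
KCL at each unknown node (sum of currents leaving = 0; resistances in Ω):
  Node 1: (V_1 - 15)/270 + (V_1 - V_2)/1300 + (V_1 - V_4)/180 = 0
  Node 2: (V_2 - V_1)/1300 + (V_2 - 0)/36000 = 0
  Node 3: (V_3 - V_4)/1.8 + (V_3 - 15)/120 = 0
  Node 4: (V_4 - V_3)/1.8 + (V_4 - 0)/33 + (V_4 - V_1)/180 = 0
Collecting terms (coefficients in siemens):
  0.01003·V_1 - 0.0007692·V_2 - 0.005556·V_4 = 0.05556
  0.000797·V_2 - 0.0007692·V_1 = 0
  0.5639·V_3 - 0.5556·V_4 = 0.125
  0.5914·V_4 - 0.005556·V_1 - 0.5556·V_3 = 0
Solving these 4 simultaneous equations (Gaussian elimination) gives:
  V_1 = 8.279 V, V_2 = 7.99 V, V_3 = 4.003 V, V_4 = 3.838 V
Power in each resistor, P = (ΔV)²/R:
  P_R1 = (15 - 8.279)²/270 = 0.1673 W
  P_R2 = (8.279 - 7.99)²/1300 = 0.00006404 W
  P_R3 = (4.003 - 3.838)²/1.8 = 0.01512 W
  P_R4 = (3.838 - 0)²/33 = 0.4464 W
  P_R5 = (15 - 4.003)²/120 = 1.008 W
  P_R6 = (8.279 - 3.838)²/180 = 0.1096 W
  P_R7 = (7.99 - 0)²/36000 = 0.001774 W
P_total = P_R1 + P_R2 + P_R3 + P_R4 + P_R5 + P_R6 + P_R7 = 1.748 W

Final answer: 1.748 W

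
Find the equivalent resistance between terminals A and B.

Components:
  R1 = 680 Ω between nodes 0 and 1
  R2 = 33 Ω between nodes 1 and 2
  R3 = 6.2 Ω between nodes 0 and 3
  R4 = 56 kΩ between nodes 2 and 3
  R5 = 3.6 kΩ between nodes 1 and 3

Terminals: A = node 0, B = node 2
The network is not a plain series/parallel combination. Inject a 1 A test current into terminal A (node 0) and return it from terminal B (node 2); then R_eq = V_A / (1 A).
Nodal analysis, taking node 2 as the 0 V reference.
Current source I_test pushes 1 A into node 0 and draws it out of node 2.
KCL at each unknown node (sum of currents leaving = 0; resistances in Ω):
  Node 0: (V_0 - V_1)/680 + (V_0 - V_3)/6.2 - 1 = 0
  Node 1: (V_1 - V_0)/680 + (V_1 - 0)/33 + (V_1 - V_3)/3600 = 0
  Node 3: (V_3 - V_0)/6.2 + (V_3 - V_1)/3600 + (V_3 - 0)/56000 = 0
Collecting terms (coefficients in siemens):
  0.1628·V_0 - 0.001471·V_1 - 0.1613·V_3 = 1
  0.03205·V_1 - 0.001471·V_0 - 0.0002778·V_3 = 0
  0.1616·V_3 - 0.1613·V_0 - 0.0002778·V_1 = 0
Solving these 3 simultaneous equations (Gaussian elimination) gives:
  V_0 = 598.7 V, V_1 = 32.65 V, V_3 = 597.6 V
R_eq = V_0 / 1 A = 598.7 Ω

Final answer: 598.7 Ω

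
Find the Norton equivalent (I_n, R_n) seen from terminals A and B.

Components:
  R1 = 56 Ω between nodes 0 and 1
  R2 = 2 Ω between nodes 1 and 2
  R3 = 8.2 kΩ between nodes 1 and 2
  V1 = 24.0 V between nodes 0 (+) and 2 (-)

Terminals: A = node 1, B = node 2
Find the Thévenin equivalent first; then I_n = V_th/R_th and R_n = R_th.
Step 1 — V_th is the open-circuit voltage V_A - V_B (nothing connected across the terminals).
Nodal analysis, taking node 2 as the 0 V reference.
Source V1 fixes V_0 = 24 V.
KCL at each unknown node (sum of currents leaving = 0; resistances in Ω):
  Node 1: (V_1 - 24)/56 + (V_1 - 0)/2 + (V_1 - 0)/8200 = 0
Collecting terms: 0.518 × V_1 = 0.4286  =>  V_1 = 0.8274 V
V_th = V_1 - V_2 = 0.8274 - 0 = 0.8274 V
Step 2 — R_th: zero the source — replace V1 by a short circuit (node 2 merges into node 0) — and find the resistance seen between A (node 1) and B (node 0).
Reduce the network between node 1 (A) and node 0 (B) by series/parallel combination:
  Rp1 = R1 ‖ R2 ‖ R3 (parallel, all between nodes 0 and 1) = 1/(1/56 + 1/2 + 1/8200) = 1.931 Ω
R_th = 1.931 Ω
I_n = V_th/R_th = 0.8274/1.931 = 0.4286 A, and R_n = R_th = 1.931 Ω

Final answer: I_n = 0.4286 A, R_n = 1.931 Ω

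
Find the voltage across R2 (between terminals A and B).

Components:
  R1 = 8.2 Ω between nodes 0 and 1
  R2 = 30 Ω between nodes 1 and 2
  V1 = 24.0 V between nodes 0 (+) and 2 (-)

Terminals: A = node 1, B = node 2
R1 and R2 are in series across V1 (node 0 → node 1 → node 2), and the output A–B is taken across R2, so this is a voltage divider.
Series current: I = V1/(R1 + R2) = 24/(8.2 + 30) = 24/38.2 = 0.6283 A
V_R2 = I × R2 = V1 × R2/(R1 + R2) = 24 × 30/38.2 = 18.85 V

Final answer: 18.85 V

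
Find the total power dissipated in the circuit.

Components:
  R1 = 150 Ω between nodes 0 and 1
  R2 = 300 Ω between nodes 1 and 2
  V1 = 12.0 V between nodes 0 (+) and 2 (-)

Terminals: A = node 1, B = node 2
Nodal analysis, taking node 2 as the 0 V reference.
Source V1 fixes V_0 = 12 V.
KCL at each unknown node (sum of currents leaving = 0; resistances in Ω):
  Node 1: (V_1 - 12)/150 + (V_1 - 0)/300 = 0
Collecting terms: 0.01 × V_1 = 0.08  =>  V_1 = 8 V
Power in each resistor, P = (ΔV)²/R:
  P_R1 = (12 - 8)²/150 = 0.1067 W
  P_R2 = (8 - 0)²/300 = 0.2133 W
P_total = P_R1 + P_R2 = 0.32 W

Final answer: 0.32 W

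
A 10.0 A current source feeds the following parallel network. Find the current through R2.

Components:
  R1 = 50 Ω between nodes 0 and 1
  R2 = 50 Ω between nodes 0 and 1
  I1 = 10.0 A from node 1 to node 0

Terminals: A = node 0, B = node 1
All resistors sit directly between nodes 0 and 1, so they are in parallel and share one voltage V; the full source current 10 A splits among them.
1/R_par = 1/50 + 1/50 = 0.04 S  =>  R_par = 25 Ω
V = I × R_par = 10 × 25 = 250 V
I_R2 = V/R2 = 250/50 = 5 A

Final answer: 5 A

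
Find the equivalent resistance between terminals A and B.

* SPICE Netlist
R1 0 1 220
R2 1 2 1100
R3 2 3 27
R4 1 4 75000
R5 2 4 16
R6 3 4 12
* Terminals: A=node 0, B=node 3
The network is not a plain series/parallel combination. Inject a 1 A test current into terminal A (node 0) and return it from terminal B (node 3); then R_eq = V_A / (1 A).
Nodal analysis, taking node 3 as the 0 V reference.
Current source I_test pushes 1 A into node 0 and draws it out of node 3.
KCL at each unknown node (sum of currents leaving = 0; resistances in Ω):
  Node 0: (V_0 - V_1)/220 - 1 = 0
  Node 1: (V_1 - V_0)/220 + (V_1 - V_2)/1100 + (V_1 - V_4)/75000 = 0
  Node 2: (V_2 - V_1)/1100 + (V_2 - 0)/27 + (V_2 - V_4)/16 = 0
  Node 4: (V_4 - V_1)/75000 + (V_4 - V_2)/16 + (V_4 - 0)/12 = 0
Collecting terms (coefficients in siemens):
  0.004545·V_0 - 0.004545·V_1 = 1
  0.005468·V_1 - 0.004545·V_0 - 0.0009091·V_2 - 0.00001333·V_4 = 0
  0.1004·V_2 - 0.0009091·V_1 - 0.0625·V_4 = 0
  0.1458·V_4 - 0.00001333·V_1 - 0.0625·V_2 = 0
Solving these 4 simultaneous equations (Gaussian elimination) gives:
  V_0 = 1318 V, V_1 = 1098 V, V_2 = 13.63 V, V_4 = 5.942 V
R_eq = V_0 / 1 A = 1318 Ω = 1.318 kΩ

Final answer: 1.318 kΩ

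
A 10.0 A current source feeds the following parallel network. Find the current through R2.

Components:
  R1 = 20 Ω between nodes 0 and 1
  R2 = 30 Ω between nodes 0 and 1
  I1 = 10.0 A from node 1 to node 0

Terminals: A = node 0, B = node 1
All resistors sit directly between nodes 0 and 1, so they are in parallel and share one voltage V; the full source current 10 A splits among them.
1/R_par = 1/20 + 1/30 = 0.08333 S  =>  R_par = 12 Ω
V = I × R_par = 10 × 12 = 120 V
I_R2 = V/R2 = 120/30 = 4 A

Final answer: 4 A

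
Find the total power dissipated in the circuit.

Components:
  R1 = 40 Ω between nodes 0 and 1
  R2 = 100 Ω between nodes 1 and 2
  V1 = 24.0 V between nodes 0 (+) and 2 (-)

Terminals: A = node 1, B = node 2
Nodal analysis, taking node 2 as the 0 V reference.
Source V1 fixes V_0 = 24 V.
KCL at each unknown node (sum of currents leaving = 0; resistances in Ω):
  Node 1: (V_1 - 24)/40 + (V_1 - 0)/100 = 0
Collecting terms: 0.035 × V_1 = 0.6  =>  V_1 = 17.14 V
Power in each resistor, P = (ΔV)²/R:
  P_R1 = (24 - 17.14)²/40 = 1.176 W
  P_R2 = (17.14 - 0)²/100 = 2.939 W
P_total = P_R1 + P_R2 = 4.114 W

Final answer: 4.114 W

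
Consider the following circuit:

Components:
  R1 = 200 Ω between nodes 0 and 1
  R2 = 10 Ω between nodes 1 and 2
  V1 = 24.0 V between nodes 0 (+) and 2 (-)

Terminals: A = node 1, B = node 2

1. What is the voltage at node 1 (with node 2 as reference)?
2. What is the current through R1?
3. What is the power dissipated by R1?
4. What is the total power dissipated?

Nodal analysis, taking node 2 as the 0 V reference.
Source V1 fixes V_0 = 24 V.
KCL at each unknown node (sum of currents leaving = 0; resistances in Ω):
  Node 1: (V_1 - 24)/200 + (V_1 - 0)/10 = 0
Collecting terms: 0.105 × V_1 = 0.12  =>  V_1 = 1.143 V
Part 1:
  Read off the nodal solution: V_1 = 1.143 V
Part 2:
  I_R1 = (V_0 - V_1)/R1 = (24 - 1.143)/200 = 0.1143 A
  Magnitude: I_R1 = 0.1143 A
Part 3:
  I_R1 = (V_0 - V_1)/R1 = (24 - 1.143)/200 = 0.1143 A
  P_R1 = I_R1² × R1 = (0.1143)² × 200 = 2.612 W
Part 4:
  Power in each resistor, P = (ΔV)²/R:
    P_R1 = (24 - 1.143)²/200 = 2.612 W
    P_R2 = (1.143 - 0)²/10 = 0.1306 W
  P_total = P_R1 + P_R2 = 2.743 W

Final answers:
1. V_1 = 1.143 V
2. I_R1 = 0.1143 A
3. P_R1 = 2.612 W
4. P_total = 2.743 W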